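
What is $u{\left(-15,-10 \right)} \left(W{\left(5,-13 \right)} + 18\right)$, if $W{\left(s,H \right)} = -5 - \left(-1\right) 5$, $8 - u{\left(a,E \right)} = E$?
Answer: $324$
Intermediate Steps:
$u{\left(a,E \right)} = 8 - E$
$W{\left(s,H \right)} = 0$ ($W{\left(s,H \right)} = -5 - -5 = -5 + 5 = 0$)
$u{\left(-15,-10 \right)} \left(W{\left(5,-13 \right)} + 18\right) = \left(8 - -10\right) \left(0 + 18\right) = \left(8 + 10\right) 18 = 18 \cdot 18 = 324$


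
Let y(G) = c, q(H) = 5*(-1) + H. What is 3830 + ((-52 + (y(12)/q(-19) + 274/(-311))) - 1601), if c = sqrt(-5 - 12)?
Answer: 676773/311 - I*sqrt(17)/24 ≈ 2176.1 - 0.1718*I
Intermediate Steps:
c = I*sqrt(17) (c = sqrt(-17) = I*sqrt(17) ≈ 4.1231*I)
q(H) = -5 + H
y(G) = I*sqrt(17)
3830 + ((-52 + (y(12)/q(-19) + 274/(-311))) - 1601) = 3830 + ((-52 + ((I*sqrt(17))/(-5 - 19) + 274/(-311))) - 1601) = 3830 + ((-52 + ((I*sqrt(17))/(-24) + 274*(-1/311))) - 1601) = 3830 + ((-52 + ((I*sqrt(17))*(-1/24) - 274/311)) - 1601) = 3830 + ((-52 + (-I*sqrt(17)/24 - 274/311)) - 1601) = 3830 + ((-52 + (-274/311 - I*sqrt(17)/24)) - 1601) = 3830 + ((-16446/311 - I*sqrt(17)/24) - 1601) = 3830 + (-514357/311 - I*sqrt(17)/24) = 676773/311 - I*sqrt(17)/24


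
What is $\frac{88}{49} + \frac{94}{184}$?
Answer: $\frac{10399}{4508} \approx 2.3068$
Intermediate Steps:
$\frac{88}{49} + \frac{94}{184} = 88 \cdot \frac{1}{49} + 94 \cdot \frac{1}{184} = \frac{88}{49} + \frac{47}{92} = \frac{10399}{4508}$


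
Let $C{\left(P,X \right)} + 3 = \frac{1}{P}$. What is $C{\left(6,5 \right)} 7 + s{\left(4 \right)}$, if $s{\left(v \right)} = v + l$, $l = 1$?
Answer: $- \frac{89}{6} \approx -14.833$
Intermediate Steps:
$C{\left(P,X \right)} = -3 + \frac{1}{P}$
$s{\left(v \right)} = 1 + v$ ($s{\left(v \right)} = v + 1 = 1 + v$)
$C{\left(6,5 \right)} 7 + s{\left(4 \right)} = \left(-3 + \frac{1}{6}\right) 7 + \left(1 + 4\right) = \left(-3 + \frac{1}{6}\right) 7 + 5 = \left(- \frac{17}{6}\right) 7 + 5 = - \frac{119}{6} + 5 = - \frac{89}{6}$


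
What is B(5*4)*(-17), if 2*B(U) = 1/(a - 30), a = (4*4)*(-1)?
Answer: 17/92 ≈ 0.18478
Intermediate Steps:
a = -16 (a = 16*(-1) = -16)
B(U) = -1/92 (B(U) = 1/(2*(-16 - 30)) = (½)/(-46) = (½)*(-1/46) = -1/92)
B(5*4)*(-17) = -1/92*(-17) = 17/92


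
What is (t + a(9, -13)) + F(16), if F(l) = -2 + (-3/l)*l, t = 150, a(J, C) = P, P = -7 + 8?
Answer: 146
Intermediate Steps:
P = 1
a(J, C) = 1
F(l) = -5 (F(l) = -2 - 3 = -5)
(t + a(9, -13)) + F(16) = (150 + 1) - 5 = 151 - 5 = 146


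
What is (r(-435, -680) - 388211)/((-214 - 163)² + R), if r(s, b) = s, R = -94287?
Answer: -194323/23921 ≈ -8.1235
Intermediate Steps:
(r(-435, -680) - 388211)/((-214 - 163)² + R) = (-435 - 388211)/((-214 - 163)² - 94287) = -388646/((-377)² - 94287) = -388646/(142129 - 94287) = -388646/47842 = -388646*1/47842 = -194323/23921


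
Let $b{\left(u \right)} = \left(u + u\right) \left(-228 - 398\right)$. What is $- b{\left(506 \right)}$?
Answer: $633512$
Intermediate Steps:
$b{\left(u \right)} = - 1252 u$ ($b{\left(u \right)} = 2 u \left(-626\right) = - 1252 u$)
$- b{\left(506 \right)} = - \left(-1252\right) 506 = \left(-1\right) \left(-633512\right) = 633512$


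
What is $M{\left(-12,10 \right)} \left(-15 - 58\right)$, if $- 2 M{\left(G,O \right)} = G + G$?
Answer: $-876$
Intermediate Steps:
$M{\left(G,O \right)} = - G$ ($M{\left(G,O \right)} = - \frac{G + G}{2} = - \frac{2 G}{2} = - G$)
$M{\left(-12,10 \right)} \left(-15 - 58\right) = \left(-1\right) \left(-12\right) \left(-15 - 58\right) = 12 \left(-73\right) = -876$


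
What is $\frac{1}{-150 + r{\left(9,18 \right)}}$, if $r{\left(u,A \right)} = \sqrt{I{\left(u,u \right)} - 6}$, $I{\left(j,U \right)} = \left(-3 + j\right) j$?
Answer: $- \frac{25}{3742} - \frac{\sqrt{3}}{5613} \approx -0.0069895$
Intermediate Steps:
$I{\left(j,U \right)} = j \left(-3 + j\right)$
$r{\left(u,A \right)} = \sqrt{-6 + u \left(-3 + u\right)}$ ($r{\left(u,A \right)} = \sqrt{u \left(-3 + u\right) - 6} = \sqrt{-6 + u \left(-3 + u\right)}$)
$\frac{1}{-150 + r{\left(9,18 \right)}} = \frac{1}{-150 + \sqrt{-6 + 9 \left(-3 + 9\right)}} = \frac{1}{-150 + \sqrt{-6 + 9 \cdot 6}} = \frac{1}{-150 + \sqrt{-6 + 54}} = \frac{1}{-150 + \sqrt{48}} = \frac{1}{-150 + 4 \sqrt{3}}$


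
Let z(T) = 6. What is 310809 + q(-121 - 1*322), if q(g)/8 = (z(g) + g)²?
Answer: 1838561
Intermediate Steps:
q(g) = 8*(6 + g)²
310809 + q(-121 - 1*322) = 310809 + 8*(6 + (-121 - 1*322))² = 310809 + 8*(6 + (-121 - 322))² = 310809 + 8*(6 - 443)² = 310809 + 8*(-437)² = 310809 + 8*190969 = 310809 + 1527752 = 1838561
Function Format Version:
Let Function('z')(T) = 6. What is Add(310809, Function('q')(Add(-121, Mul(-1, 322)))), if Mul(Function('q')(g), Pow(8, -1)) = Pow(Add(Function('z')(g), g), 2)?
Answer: 1838561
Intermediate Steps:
Function('q')(g) = Mul(8, Pow(Add(6, g), 2))
Add(310809, Function('q')(Add(-121, Mul(-1, 322)))) = Add(310809, Mul(8, Pow(Add(6, Add(-121, Mul(-1, 322))), 2))) = Add(310809, Mul(8, Pow(Add(6, Add(-121, -322)), 2))) = Add(310809, Mul(8, Pow(Add(6, -443), 2))) = Add(310809, Mul(8, Pow(-437, 2))) = Add(310809, Mul(8, 190969)) = Add(310809, 1527752) = 1838561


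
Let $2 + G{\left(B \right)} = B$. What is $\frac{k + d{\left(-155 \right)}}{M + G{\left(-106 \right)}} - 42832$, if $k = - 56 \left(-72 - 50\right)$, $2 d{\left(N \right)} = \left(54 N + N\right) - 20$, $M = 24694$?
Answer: $- \frac{2106129985}{49172} \approx -42832.0$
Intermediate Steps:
$d{\left(N \right)} = -10 + \frac{55 N}{2}$ ($d{\left(N \right)} = \frac{\left(54 N + N\right) - 20}{2} = \frac{55 N - 20}{2} = \frac{-20 + 55 N}{2} = -10 + \frac{55 N}{2}$)
$G{\left(B \right)} = -2 + B$
$k = 6832$ ($k = - 56 \left(-72 - 50\right) = \left(-56\right) \left(-122\right) = 6832$)
$\frac{k + d{\left(-155 \right)}}{M + G{\left(-106 \right)}} - 42832 = \frac{6832 + \left(-10 + \frac{55}{2} \left(-155\right)\right)}{24694 - 108} - 42832 = \frac{6832 - \frac{8545}{2}}{24694 - 108} - 42832 = \frac{6832 - \frac{8545}{2}}{24586} - 42832 = \frac{5119}{2} \cdot \frac{1}{24586} - 42832 = \frac{5119}{49172} - 42832 = - \frac{2106129985}{49172}$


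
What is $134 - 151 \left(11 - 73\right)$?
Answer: $9496$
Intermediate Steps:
$134 - 151 \left(11 - 73\right) = 134 - -9362 = 134 + 9362 = 9496$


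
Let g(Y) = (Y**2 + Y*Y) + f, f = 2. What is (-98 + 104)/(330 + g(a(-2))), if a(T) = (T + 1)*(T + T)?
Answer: 3/182 ≈ 0.016484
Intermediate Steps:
a(T) = 2*T*(1 + T) (a(T) = (1 + T)*(2*T) = 2*T*(1 + T))
g(Y) = 2 + 2*Y**2 (g(Y) = (Y**2 + Y*Y) + 2 = (Y**2 + Y**2) + 2 = 2*Y**2 + 2 = 2 + 2*Y**2)
(-98 + 104)/(330 + g(a(-2))) = (-98 + 104)/(330 + (2 + 2*(2*(-2)*(1 - 2))**2)) = 6/(330 + (2 + 2*(2*(-2)*(-1))**2)) = 6/(330 + (2 + 2*4**2)) = 6/(330 + (2 + 2*16)) = 6/(330 + (2 + 32)) = 6/(330 + 34) = 6/364 = 6*(1/364) = 3/182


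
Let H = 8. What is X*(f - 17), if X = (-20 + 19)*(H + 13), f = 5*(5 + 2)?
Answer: -378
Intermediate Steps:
f = 35 (f = 5*7 = 35)
X = -21 (X = (-20 + 19)*(8 + 13) = -1*21 = -21)
X*(f - 17) = -21*(35 - 17) = -21*18 = -378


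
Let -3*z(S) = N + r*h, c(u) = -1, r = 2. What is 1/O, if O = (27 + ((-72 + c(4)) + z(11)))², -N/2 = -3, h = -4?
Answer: 9/18496 ≈ 0.00048659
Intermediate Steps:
N = 6 (N = -2*(-3) = 6)
z(S) = ⅔ (z(S) = -(6 + 2*(-4))/3 = -(6 - 8)/3 = -⅓*(-2) = ⅔)
O = 18496/9 (O = (27 + ((-72 - 1) + ⅔))² = (27 + (-73 + ⅔))² = (27 - 217/3)² = (-136/3)² = 18496/9 ≈ 2055.1)
1/O = 1/(18496/9) = 9/18496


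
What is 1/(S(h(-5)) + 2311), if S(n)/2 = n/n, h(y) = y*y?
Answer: 1/2313 ≈ 0.00043234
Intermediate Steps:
h(y) = y**2
S(n) = 2 (S(n) = 2*(n/n) = 2*1 = 2)
1/(S(h(-5)) + 2311) = 1/(2 + 2311) = 1/2313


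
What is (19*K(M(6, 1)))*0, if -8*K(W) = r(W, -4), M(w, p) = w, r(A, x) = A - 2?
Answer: 0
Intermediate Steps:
r(A, x) = -2 + A
K(W) = 1/4 - W/8 (K(W) = -(-2 + W)/8 = 1/4 - W/8)
(19*K(M(6, 1)))*0 = (19*(1/4 - 1/8*6))*0 = (19*(1/4 - 3/4))*0 = (19*(-1/2))*0 = -19/2*0 = 0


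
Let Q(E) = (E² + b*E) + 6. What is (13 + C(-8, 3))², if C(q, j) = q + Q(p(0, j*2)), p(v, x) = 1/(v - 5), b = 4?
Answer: 65536/625 ≈ 104.86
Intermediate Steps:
p(v, x) = 1/(-5 + v)
Q(E) = 6 + E² + 4*E (Q(E) = (E² + 4*E) + 6 = 6 + E² + 4*E)
C(q, j) = 131/25 + q (C(q, j) = q + (6 + (1/(-5 + 0))² + 4/(-5 + 0)) = q + (6 + (1/(-5))² + 4/(-5)) = q + (6 + (-⅕)² + 4*(-⅕)) = q + (6 + 1/25 - ⅘) = q + 131/25 = 131/25 + q)
(13 + C(-8, 3))² = (13 + (131/25 - 8))² = (13 - 69/25)² = (256/25)² = 65536/625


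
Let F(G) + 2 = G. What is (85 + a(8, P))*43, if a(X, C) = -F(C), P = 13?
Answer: 3182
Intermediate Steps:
F(G) = -2 + G
a(X, C) = 2 - C (a(X, C) = -(-2 + C) = 2 - C)
(85 + a(8, P))*43 = (85 + (2 - 1*13))*43 = (85 + (2 - 13))*43 = (85 - 11)*43 = 74*43 = 3182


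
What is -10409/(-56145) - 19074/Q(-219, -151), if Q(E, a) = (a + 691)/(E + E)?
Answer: 57909146/3743 ≈ 15471.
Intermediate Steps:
Q(E, a) = (691 + a)/(2*E) (Q(E, a) = (691 + a)/((2*E)) = (691 + a)*(1/(2*E)) = (691 + a)/(2*E))
-10409/(-56145) - 19074/Q(-219, -151) = -10409/(-56145) - 19074*(-438/(691 - 151)) = -10409*(-1/56145) - 19074/((½)*(-1/219)*540) = 10409/56145 - 19074/(-90/73) = 10409/56145 - 19074*(-73/90) = 10409/56145 + 232067/15 = 57909146/3743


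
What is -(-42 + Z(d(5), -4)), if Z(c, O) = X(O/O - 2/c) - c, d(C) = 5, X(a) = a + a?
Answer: 229/5 ≈ 45.800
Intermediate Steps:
X(a) = 2*a
Z(c, O) = 2 - c - 4/c (Z(c, O) = 2*(O/O - 2/c) - c = 2*(1 - 2/c) - c = (2 - 4/c) - c = 2 - c - 4/c)
-(-42 + Z(d(5), -4)) = -(-42 + (2 - 1*5 - 4/5)) = -(-42 + (2 - 5 - 4*⅕)) = -(-42 + (2 - 5 - ⅘)) = -(-42 - 19/5) = -1*(-229/5) = 229/5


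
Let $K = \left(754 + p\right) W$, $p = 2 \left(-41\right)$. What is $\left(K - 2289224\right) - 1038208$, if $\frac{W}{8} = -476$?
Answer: $-5886408$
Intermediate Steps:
$p = -82$
$W = -3808$ ($W = 8 \left(-476\right) = -3808$)
$K = -2558976$ ($K = \left(754 - 82\right) \left(-3808\right) = 672 \left(-3808\right) = -2558976$)
$\left(K - 2289224\right) - 1038208 = \left(-2558976 - 2289224\right) - 1038208 = -4848200 - 1038208 = -5886408$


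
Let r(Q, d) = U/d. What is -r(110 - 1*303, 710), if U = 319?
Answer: -319/710 ≈ -0.44930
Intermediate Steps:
r(Q, d) = 319/d
-r(110 - 1*303, 710) = -319/710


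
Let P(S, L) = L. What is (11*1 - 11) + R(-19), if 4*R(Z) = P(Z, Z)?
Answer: -19/4 ≈ -4.7500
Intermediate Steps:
R(Z) = Z/4
(11*1 - 11) + R(-19) = (11*1 - 11) + (¼)*(-19) = (11 - 11) - 19/4 = 0 - 19/4 = -19/4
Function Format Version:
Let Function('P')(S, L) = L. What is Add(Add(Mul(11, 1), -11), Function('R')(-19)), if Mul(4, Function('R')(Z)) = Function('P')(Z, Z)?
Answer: Rational(-19, 4) ≈ -4.7500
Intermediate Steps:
Function('R')(Z) = Mul(Rational(1, 4), Z)
Add(Add(Mul(11, 1), -11), Function('R')(-19)) = Add(Add(Mul(11, 1), -11), Mul(Rational(1, 4), -19)) = Add(Add(11, -11), Rational(-19, 4)) = Add(0, Rational(-19, 4)) = Rational(-19, 4)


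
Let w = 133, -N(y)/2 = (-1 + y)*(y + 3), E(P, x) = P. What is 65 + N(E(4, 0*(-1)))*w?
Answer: -5521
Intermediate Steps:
N(y) = -2*(-1 + y)*(3 + y) (N(y) = -2*(-1 + y)*(y + 3) = -2*(-1 + y)*(3 + y))
65 + N(E(4, 0*(-1)))*w = 65 + (6 - 4*4 - 2*4²)*133 = 65 + (6 - 16 - 2*16)*133 = 65 + (6 - 16 - 32)*133 = 65 - 42*133 = 65 - 5586 = -5521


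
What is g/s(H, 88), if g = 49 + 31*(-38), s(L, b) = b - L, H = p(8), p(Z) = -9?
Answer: -1129/97 ≈ -11.639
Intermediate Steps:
H = -9
g = -1129 (g = 49 - 1178 = -1129)
g/s(H, 88) = -1129/(88 - 1*(-9)) = -1129/(88 + 9) = -1129/97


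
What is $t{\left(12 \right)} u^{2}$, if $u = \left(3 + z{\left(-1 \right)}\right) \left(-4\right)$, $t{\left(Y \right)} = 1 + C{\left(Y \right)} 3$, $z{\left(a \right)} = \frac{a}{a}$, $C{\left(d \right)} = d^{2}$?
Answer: $110848$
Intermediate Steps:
$z{\left(a \right)} = 1$
$t{\left(Y \right)} = 1 + 3 Y^{2}$ ($t{\left(Y \right)} = 1 + Y^{2} \cdot 3 = 1 + 3 Y^{2}$)
$u = -16$ ($u = \left(3 + 1\right) \left(-4\right) = 4 \left(-4\right) = -16$)
$t{\left(12 \right)} u^{2} = \left(1 + 3 \cdot 12^{2}\right) \left(-16\right)^{2} = \left(1 + 3 \cdot 144\right) 256 = \left(1 + 432\right) 256 = 433 \cdot 256 = 110848$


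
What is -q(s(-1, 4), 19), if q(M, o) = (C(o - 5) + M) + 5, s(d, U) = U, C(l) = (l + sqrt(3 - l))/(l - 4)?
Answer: -52/5 - I*sqrt(11)/10 ≈ -10.4 - 0.33166*I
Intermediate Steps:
C(l) = (l + sqrt(3 - l))/(-4 + l)
q(M, o) = 5 + M + (-5 + o + sqrt(8 - o))/(-9 + o) (q(M, o) = (((o - 5) + sqrt(3 - (o - 5)))/(-4 + (o - 5)) + M) + 5 = (((-5 + o) + sqrt(3 - (-5 + o)))/(-4 + (-5 + o)) + M) + 5 = (((-5 + o) + sqrt(3 + (5 - o)))/(-9 + o) + M) + 5 = (((-5 + o) + sqrt(8 - o))/(-9 + o) + M) + 5 = ((-5 + o + sqrt(8 - o))/(-9 + o) + M) + 5 = (M + (-5 + o + sqrt(8 - o))/(-9 + o)) + 5 = 5 + M + (-5 + o + sqrt(8 - o))/(-9 + o))
-q(s(-1, 4), 19) = -(-5 + 19 + sqrt(8 - 1*19) + (-9 + 19)*(5 + 4))/(-9 + 19) = -(-5 + 19 + sqrt(8 - 19) + 10*9)/10 = -(-5 + 19 + sqrt(-11) + 90)/10 = -(-5 + 19 + I*sqrt(11) + 90)/10 = -(104 + I*sqrt(11))/10 = -(52/5 + I*sqrt(11)/10) = -52/5 - I*sqrt(11)/10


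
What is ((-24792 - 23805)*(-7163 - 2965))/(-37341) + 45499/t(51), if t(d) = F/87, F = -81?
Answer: -772339603/12447 ≈ -62050.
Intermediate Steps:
t(d) = -27/29 (t(d) = -81/87 = -81*1/87 = -27/29)
((-24792 - 23805)*(-7163 - 2965))/(-37341) + 45499/t(51) = ((-24792 - 23805)*(-7163 - 2965))/(-37341) + 45499/(-27/29) = -48597*(-10128)*(-1/37341) + 45499*(-29/27) = 492190416*(-1/37341) - 1319471/27 = -54687824/4149 - 1319471/27 = -772339603/12447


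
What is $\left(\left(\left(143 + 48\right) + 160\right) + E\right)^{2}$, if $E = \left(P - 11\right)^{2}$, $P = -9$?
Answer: $564001$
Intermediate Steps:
$E = 400$ ($E = \left(-9 - 11\right)^{2} = \left(-20\right)^{2} = 400$)
$\left(\left(\left(143 + 48\right) + 160\right) + E\right)^{2} = \left(\left(\left(143 + 48\right) + 160\right) + 400\right)^{2} = \left(\left(191 + 160\right) + 400\right)^{2} = \left(351 + 400\right)^{2} = 751^{2} = 564001$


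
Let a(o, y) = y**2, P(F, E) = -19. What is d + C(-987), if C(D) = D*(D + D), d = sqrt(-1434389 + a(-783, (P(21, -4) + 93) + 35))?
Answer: 1948338 + 2*I*sqrt(355627) ≈ 1.9483e+6 + 1192.7*I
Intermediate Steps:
d = 2*I*sqrt(355627) (d = sqrt(-1434389 + ((-19 + 93) + 35)**2) = sqrt(-1434389 + (74 + 35)**2) = sqrt(-1434389 + 109**2) = sqrt(-1434389 + 11881) = sqrt(-1422508) = 2*I*sqrt(355627) ≈ 1192.7*I)
C(D) = 2*D**2 (C(D) = D*(2*D) = 2*D**2)
d + C(-987) = 2*I*sqrt(355627) + 2*(-987)**2 = 2*I*sqrt(355627) + 2*974169 = 2*I*sqrt(355627) + 1948338 = 1948338 + 2*I*sqrt(355627)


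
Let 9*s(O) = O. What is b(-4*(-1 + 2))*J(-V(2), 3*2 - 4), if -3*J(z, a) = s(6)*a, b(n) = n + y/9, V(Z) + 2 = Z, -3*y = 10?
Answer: 472/243 ≈ 1.9424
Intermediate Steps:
y = -10/3 (y = -1/3*10 = -10/3 ≈ -3.3333)
s(O) = O/9
V(Z) = -2 + Z
b(n) = -10/27 + n (b(n) = n - 10/3/9 = n - 10/3*1/9 = n - 10/27 = -10/27 + n)
J(z, a) = -2*a/9 (J(z, a) = -(1/9)*6*a/3 = -2*a/9)
b(-4*(-1 + 2))*J(-V(2), 3*2 - 4) = (-10/27 - 4*(-1 + 2))*(-2*(3*2 - 4)/9) = (-10/27 - 4*1)*(-2*(6 - 4)/9) = (-10/27 - 4)*(-2/9*2) = -118/27*(-4/9) = 472/243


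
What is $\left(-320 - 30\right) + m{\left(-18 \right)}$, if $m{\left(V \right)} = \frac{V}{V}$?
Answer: $-349$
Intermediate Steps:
$m{\left(V \right)} = 1$
$\left(-320 - 30\right) + m{\left(-18 \right)} = \left(-320 - 30\right) + 1 = -350 + 1 = -349$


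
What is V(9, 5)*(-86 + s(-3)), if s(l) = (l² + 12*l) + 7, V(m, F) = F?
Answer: -530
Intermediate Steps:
s(l) = 7 + l² + 12*l
V(9, 5)*(-86 + s(-3)) = 5*(-86 + (7 + (-3)² + 12*(-3))) = 5*(-86 + (7 + 9 - 36)) = 5*(-86 - 20) = 5*(-106) = -530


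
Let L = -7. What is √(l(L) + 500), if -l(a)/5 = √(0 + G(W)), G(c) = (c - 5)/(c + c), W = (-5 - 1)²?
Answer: √(18000 - 15*√62)/6 ≈ 22.287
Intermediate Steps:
W = 36 (W = (-6)² = 36)
G(c) = (-5 + c)/(2*c) (G(c) = (-5 + c)/((2*c)) = (-5 + c)*(1/(2*c)) = (-5 + c)/(2*c))
l(a) = -5*√62/12 (l(a) = -5*√(0 + (½)*(-5 + 36)/36) = -5*√(0 + (½)*(1/36)*31) = -5*√(0 + 31/72) = -5*√62/12)
√(l(L) + 500) = √(-5*√62/12 + 500) = √(500 - 5*√62/12)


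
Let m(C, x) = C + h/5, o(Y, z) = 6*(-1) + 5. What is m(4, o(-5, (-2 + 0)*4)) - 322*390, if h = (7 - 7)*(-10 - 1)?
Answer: -125576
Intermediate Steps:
h = 0 (h = 0*(-11) = 0)
o(Y, z) = -1 (o(Y, z) = -6 + 5 = -1)
m(C, x) = C (m(C, x) = C + 0/5 = C + 0*(⅕) = C + 0 = C)
m(4, o(-5, (-2 + 0)*4)) - 322*390 = 4 - 322*390 = 4 - 125580 = -125576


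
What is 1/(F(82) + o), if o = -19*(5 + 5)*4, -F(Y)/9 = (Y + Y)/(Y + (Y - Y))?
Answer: -1/778 ≈ -0.0012853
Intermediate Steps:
F(Y) = -18 (F(Y) = -9*(Y + Y)/(Y + (Y - Y)) = -9*2*Y/(Y + 0) = -9*2*Y/Y = -9*2 = -18)
o = -760 (o = -19*10*4 = -190*4 = -760)
1/(F(82) + o) = 1/(-18 - 760) = 1/(-778) = -1/778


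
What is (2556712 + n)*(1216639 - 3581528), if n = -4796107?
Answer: 5295920602155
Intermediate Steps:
(2556712 + n)*(1216639 - 3581528) = (2556712 - 4796107)*(1216639 - 3581528) = -2239395*(-2364889) = 5295920602155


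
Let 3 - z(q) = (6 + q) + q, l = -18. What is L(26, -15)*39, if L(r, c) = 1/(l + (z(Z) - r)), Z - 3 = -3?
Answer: -39/47 ≈ -0.82979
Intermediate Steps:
Z = 0 (Z = 3 - 3 = 0)
z(q) = -3 - 2*q (z(q) = 3 - ((6 + q) + q) = 3 - (6 + 2*q) = 3 + (-6 - 2*q) = -3 - 2*q)
L(r, c) = 1/(-21 - r) (L(r, c) = 1/(-18 + ((-3 - 2*0) - r)) = 1/(-18 + ((-3 + 0) - r)) = 1/(-18 + (-3 - r)) = 1/(-21 - r))
L(26, -15)*39 = -1/(21 + 26)*39 = -1/47*39 = -39/47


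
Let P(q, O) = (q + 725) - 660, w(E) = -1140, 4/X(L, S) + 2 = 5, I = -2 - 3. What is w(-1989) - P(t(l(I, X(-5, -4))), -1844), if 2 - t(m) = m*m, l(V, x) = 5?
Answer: -1182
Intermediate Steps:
I = -5
X(L, S) = 4/3 (X(L, S) = 4/(-2 + 5) = 4/3)
t(m) = 2 - m² (t(m) = 2 - m*m = 2 - m²)
P(q, O) = 65 + q (P(q, O) = (725 + q) - 660 = 65 + q)
w(-1989) - P(t(l(I, X(-5, -4))), -1844) = -1140 - (65 + (2 - 1*5²)) = -1140 - (65 + (2 - 1*25)) = -1140 - (65 + (2 - 25)) = -1140 - (65 - 23) = -1140 - 1*42 = -1140 - 42 = -1182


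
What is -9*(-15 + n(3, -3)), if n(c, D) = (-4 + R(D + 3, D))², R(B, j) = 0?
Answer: -9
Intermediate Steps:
n(c, D) = 16 (n(c, D) = (-4 + 0)² = (-4)² = 16)
-9*(-15 + n(3, -3)) = -9*(-15 + 16) = -9*1 = -9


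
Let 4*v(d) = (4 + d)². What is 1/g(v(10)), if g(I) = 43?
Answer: 1/43 ≈ 0.023256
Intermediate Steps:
v(d) = (4 + d)²/4
1/g(v(10)) = 1/43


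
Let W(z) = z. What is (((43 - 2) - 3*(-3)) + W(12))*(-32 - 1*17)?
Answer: -3038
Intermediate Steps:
(((43 - 2) - 3*(-3)) + W(12))*(-32 - 1*17) = (((43 - 2) - 3*(-3)) + 12)*(-32 - 1*17) = ((41 + 9) + 12)*(-32 - 17) = (50 + 12)*(-49) = 62*(-49) = -3038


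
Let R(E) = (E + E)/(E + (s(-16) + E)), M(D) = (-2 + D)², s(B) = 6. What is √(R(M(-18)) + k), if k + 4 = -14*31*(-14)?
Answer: 2*√246577162/403 ≈ 77.929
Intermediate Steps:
k = 6072 (k = -4 - 14*31*(-14) = -4 - 434*(-14) = -4 + 6076 = 6072)
R(E) = 2*E/(6 + 2*E) (R(E) = (E + E)/(E + (6 + E)) = (2*E)/(6 + 2*E) = 2*E/(6 + 2*E))
√(R(M(-18)) + k) = √((-2 - 18)²/(3 + (-2 - 18)²) + 6072) = √((-20)²/(3 + (-20)²) + 6072) = √(400/(3 + 400) + 6072) = √(400/403 + 6072) = √(2447416/403) = 2*√246577162/403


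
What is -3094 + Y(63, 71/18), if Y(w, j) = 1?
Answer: -3093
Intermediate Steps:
-3094 + Y(63, 71/18) = -3094 + 1 = -3093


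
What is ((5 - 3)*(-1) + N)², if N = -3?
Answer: 25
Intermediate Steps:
((5 - 3)*(-1) + N)² = ((5 - 3)*(-1) - 3)² = (2*(-1) - 3)² = (-2 - 3)² = (-5)² = 25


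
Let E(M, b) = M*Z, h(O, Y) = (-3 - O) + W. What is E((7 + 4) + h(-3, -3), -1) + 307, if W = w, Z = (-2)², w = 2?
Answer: 359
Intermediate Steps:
Z = 4
W = 2
h(O, Y) = -1 - O (h(O, Y) = (-3 - O) + 2 = -1 - O)
E(M, b) = 4*M (E(M, b) = M*4 = 4*M)
E((7 + 4) + h(-3, -3), -1) + 307 = 4*((7 + 4) + (-1 - 1*(-3))) + 307 = 4*(11 + (-1 + 3)) + 307 = 4*(11 + 2) + 307 = 4*13 + 307 = 52 + 307 = 359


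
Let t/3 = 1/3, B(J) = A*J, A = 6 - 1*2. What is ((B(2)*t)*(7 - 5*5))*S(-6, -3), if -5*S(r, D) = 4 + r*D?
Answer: 3168/5 ≈ 633.60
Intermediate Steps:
A = 4 (A = 6 - 2 = 4)
B(J) = 4*J
t = 1 (t = 3/3 = 3*(⅓) = 1)
S(r, D) = -⅘ - D*r/5 (S(r, D) = -(4 + r*D)/5 = -(4 + D*r)/5 = -⅘ - D*r/5)
((B(2)*t)*(7 - 5*5))*S(-6, -3) = (((4*2)*1)*(7 - 5*5))*(-⅘ - ⅕*(-3)*(-6)) = ((8*1)*(7 - 25))*(-⅘ - 18/5) = (8*(-18))*(-22/5) = -144*(-22/5) = 3168/5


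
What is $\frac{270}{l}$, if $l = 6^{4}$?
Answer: $\frac{5}{24} \approx 0.20833$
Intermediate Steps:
$l = 1296$
$\frac{270}{l} = \frac{270}{1296} = 270 \cdot \frac{1}{1296} = \frac{5}{24}$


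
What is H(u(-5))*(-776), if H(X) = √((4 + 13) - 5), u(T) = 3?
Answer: -1552*√3 ≈ -2688.1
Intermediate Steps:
H(X) = 2*√3 (H(X) = √(17 - 5) = √12 = 2*√3)
H(u(-5))*(-776) = (2*√3)*(-776) = -1552*√3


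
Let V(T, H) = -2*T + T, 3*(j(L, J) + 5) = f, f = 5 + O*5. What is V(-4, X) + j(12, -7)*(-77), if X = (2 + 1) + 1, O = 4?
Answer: -758/3 ≈ -252.67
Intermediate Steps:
f = 25 (f = 5 + 4*5 = 5 + 20 = 25)
j(L, J) = 10/3 (j(L, J) = -5 + (⅓)*25 = -5 + 25/3 = 10/3)
X = 4 (X = 3 + 1 = 4)
V(T, H) = -T
V(-4, X) + j(12, -7)*(-77) = -1*(-4) + (10/3)*(-77) = 4 - 770/3 = -758/3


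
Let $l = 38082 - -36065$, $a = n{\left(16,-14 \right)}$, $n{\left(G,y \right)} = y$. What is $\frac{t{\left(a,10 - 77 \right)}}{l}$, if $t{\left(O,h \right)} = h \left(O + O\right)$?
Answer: $\frac{1876}{74147} \approx 0.025301$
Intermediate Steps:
$a = -14$
$t{\left(O,h \right)} = 2 O h$ ($t{\left(O,h \right)} = h 2 O = 2 O h$)
$l = 74147$ ($l = 38082 + 36065 = 74147$)
$\frac{t{\left(a,10 - 77 \right)}}{l} = \frac{2 \left(-14\right) \left(10 - 77\right)}{74147} = 2 \left(-14\right) \left(10 - 77\right) \frac{1}{74147} = 2 \left(-14\right) \left(-67\right) \frac{1}{74147} = 1876 \cdot \frac{1}{74147} = \frac{1876}{74147}$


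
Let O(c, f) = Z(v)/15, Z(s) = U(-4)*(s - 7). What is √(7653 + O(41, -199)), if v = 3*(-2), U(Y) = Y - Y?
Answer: √7653 ≈ 87.481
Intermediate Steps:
U(Y) = 0
v = -6
Z(s) = 0 (Z(s) = 0*(s - 7) = 0*(-7 + s) = 0)
O(c, f) = 0 (O(c, f) = 0/15 = 0*(1/15) = 0)
√(7653 + O(41, -199)) = √(7653 + 0) = √7653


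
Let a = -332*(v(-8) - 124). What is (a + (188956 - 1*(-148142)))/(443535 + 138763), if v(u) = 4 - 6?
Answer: 189465/291149 ≈ 0.65075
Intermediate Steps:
v(u) = -2
a = 41832 (a = -332*(-2 - 124) = -332*(-126) = 41832)
(a + (188956 - 1*(-148142)))/(443535 + 138763) = (41832 + (188956 - 1*(-148142)))/(443535 + 138763) = (41832 + (188956 + 148142))/582298 = (41832 + 337098)*(1/582298) = 378930*(1/582298) = 189465/291149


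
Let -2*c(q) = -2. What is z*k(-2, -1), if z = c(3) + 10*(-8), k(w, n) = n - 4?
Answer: 395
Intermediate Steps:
k(w, n) = -4 + n
c(q) = 1 (c(q) = -½*(-2) = 1)
z = -79 (z = 1 + 10*(-8) = 1 - 80 = -79)
z*k(-2, -1) = -79*(-4 - 1) = -79*(-5) = 395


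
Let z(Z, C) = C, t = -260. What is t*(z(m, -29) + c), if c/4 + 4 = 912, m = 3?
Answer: -936780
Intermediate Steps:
c = 3632 (c = -16 + 4*912 = -16 + 3648 = 3632)
t*(z(m, -29) + c) = -260*(-29 + 3632) = -260*3603 = -936780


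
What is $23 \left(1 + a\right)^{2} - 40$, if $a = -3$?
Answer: $52$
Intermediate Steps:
$23 \left(1 + a\right)^{2} - 40 = 23 \left(1 - 3\right)^{2} - 40 = 23 \left(-2\right)^{2} - 40 = 23 \cdot 4 - 40 = 92 - 40 = 52$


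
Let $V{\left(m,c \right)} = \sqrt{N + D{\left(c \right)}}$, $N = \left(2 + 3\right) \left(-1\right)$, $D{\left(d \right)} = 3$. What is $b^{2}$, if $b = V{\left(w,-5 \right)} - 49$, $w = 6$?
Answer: $\left(49 - i \sqrt{2}\right)^{2} \approx 2399.0 - 138.59 i$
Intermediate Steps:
$N = -5$ ($N = 5 \left(-1\right) = -5$)
$V{\left(m,c \right)} = i \sqrt{2}$ ($V{\left(m,c \right)} = \sqrt{-5 + 3} = \sqrt{-2} = i \sqrt{2}$)
$b = -49 + i \sqrt{2}$ ($b = i \sqrt{2} - 49 = -49 + i \sqrt{2} \approx -49.0 + 1.4142 i$)
$b^{2} = \left(-49 + i \sqrt{2}\right)^{2}$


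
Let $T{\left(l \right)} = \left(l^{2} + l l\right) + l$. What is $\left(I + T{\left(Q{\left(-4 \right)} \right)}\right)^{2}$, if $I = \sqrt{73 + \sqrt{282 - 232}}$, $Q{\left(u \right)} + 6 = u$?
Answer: $\left(190 + \sqrt{73 + 5 \sqrt{2}}\right)^{2} \approx 39580.0$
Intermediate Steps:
$Q{\left(u \right)} = -6 + u$
$I = \sqrt{73 + 5 \sqrt{2}}$ ($I = \sqrt{73 + \sqrt{50}} = \sqrt{73 + 5 \sqrt{2}} \approx 8.9482$)
$T{\left(l \right)} = l + 2 l^{2}$ ($T{\left(l \right)} = \left(l^{2} + l^{2}\right) + l = 2 l^{2} + l = l + 2 l^{2}$)
$\left(I + T{\left(Q{\left(-4 \right)} \right)}\right)^{2} = \left(\sqrt{73 + 5 \sqrt{2}} + \left(-6 - 4\right) \left(1 + 2 \left(-6 - 4\right)\right)\right)^{2} = \left(\sqrt{73 + 5 \sqrt{2}} - 10 \left(1 + 2 \left(-10\right)\right)\right)^{2} = \left(\sqrt{73 + 5 \sqrt{2}} - 10 \left(1 - 20\right)\right)^{2} = \left(\sqrt{73 + 5 \sqrt{2}} - -190\right)^{2} = \left(\sqrt{73 + 5 \sqrt{2}} + 190\right)^{2} = \left(190 + \sqrt{73 + 5 \sqrt{2}}\right)^{2}$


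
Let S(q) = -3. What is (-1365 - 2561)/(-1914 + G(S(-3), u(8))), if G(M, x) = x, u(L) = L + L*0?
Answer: 1963/953 ≈ 2.0598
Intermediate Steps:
u(L) = L (u(L) = L + 0 = L)
(-1365 - 2561)/(-1914 + G(S(-3), u(8))) = (-1365 - 2561)/(-1914 + 8) = -3926/(-1906) = -3926*(-1/1906) = 1963/953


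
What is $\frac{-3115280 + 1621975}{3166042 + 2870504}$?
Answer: $- \frac{1493305}{6036546} \approx -0.24738$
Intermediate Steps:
$\frac{-3115280 + 1621975}{3166042 + 2870504} = - \frac{1493305}{6036546}$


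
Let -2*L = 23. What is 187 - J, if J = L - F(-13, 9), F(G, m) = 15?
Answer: 427/2 ≈ 213.50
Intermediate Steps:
L = -23/2 (L = -1/2*23 = -23/2 ≈ -11.500)
J = -53/2 (J = -23/2 - 1*15 = -23/2 - 15 = -53/2 ≈ -26.500)
187 - J = 187 - 1*(-53/2) = 187 + 53/2 = 427/2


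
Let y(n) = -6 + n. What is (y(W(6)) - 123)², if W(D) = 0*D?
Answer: 16641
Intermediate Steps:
W(D) = 0
(y(W(6)) - 123)² = ((-6 + 0) - 123)² = (-6 - 123)² = (-129)² = 16641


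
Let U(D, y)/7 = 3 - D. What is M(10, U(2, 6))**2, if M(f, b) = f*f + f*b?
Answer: 28900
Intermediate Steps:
U(D, y) = 21 - 7*D (U(D, y) = 7*(3 - D) = 21 - 7*D)
M(f, b) = f**2 + b*f
M(10, U(2, 6))**2 = (10*((21 - 7*2) + 10))**2 = (10*((21 - 14) + 10))**2 = (10*(7 + 10))**2 = (10*17)**2 = 170**2 = 28900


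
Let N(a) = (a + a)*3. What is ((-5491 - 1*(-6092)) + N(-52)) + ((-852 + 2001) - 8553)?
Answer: -7115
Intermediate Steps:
N(a) = 6*a (N(a) = (2*a)*3 = 6*a)
((-5491 - 1*(-6092)) + N(-52)) + ((-852 + 2001) - 8553) = ((-5491 - 1*(-6092)) + 6*(-52)) + ((-852 + 2001) - 8553) = ((-5491 + 6092) - 312) + (1149 - 8553) = (601 - 312) - 7404 = 289 - 7404 = -7115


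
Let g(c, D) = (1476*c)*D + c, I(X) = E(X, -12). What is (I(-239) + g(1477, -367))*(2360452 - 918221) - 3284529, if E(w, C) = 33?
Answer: -1153896682912123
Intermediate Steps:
I(X) = 33
g(c, D) = c + 1476*D*c (g(c, D) = 1476*D*c + c = c + 1476*D*c)
(I(-239) + g(1477, -367))*(2360452 - 918221) - 3284529 = (33 + 1477*(1 + 1476*(-367)))*(2360452 - 918221) - 3284529 = (33 + 1477*(1 - 541692))*1442231 - 3284529 = (33 + 1477*(-541691))*1442231 - 3284529 = (33 - 800077607)*1442231 - 3284529 = -800077574*1442231 - 3284529 = -1153896679627594 - 3284529 = -1153896682912123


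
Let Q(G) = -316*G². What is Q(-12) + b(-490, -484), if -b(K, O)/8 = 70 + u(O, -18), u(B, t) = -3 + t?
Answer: -45896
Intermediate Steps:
b(K, O) = -392 (b(K, O) = -8*(70 + (-3 - 18)) = -8*(70 - 21) = -8*49 = -392)
Q(-12) + b(-490, -484) = -316*(-12)² - 392 = -316*144 - 392 = -45504 - 392 = -45896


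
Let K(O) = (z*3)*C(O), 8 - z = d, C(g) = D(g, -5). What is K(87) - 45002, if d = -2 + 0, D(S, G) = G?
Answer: -45152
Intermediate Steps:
C(g) = -5
d = -2
z = 10 (z = 8 - 1*(-2) = 8 + 2 = 10)
K(O) = -150 (K(O) = (10*3)*(-5) = 30*(-5) = -150)
K(87) - 45002 = -150 - 45002 = -45152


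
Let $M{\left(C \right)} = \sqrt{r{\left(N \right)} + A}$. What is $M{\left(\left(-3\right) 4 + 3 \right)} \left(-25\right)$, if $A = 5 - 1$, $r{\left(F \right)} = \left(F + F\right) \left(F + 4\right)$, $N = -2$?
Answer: $- 50 i \approx - 50.0 i$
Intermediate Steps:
$r{\left(F \right)} = 2 F \left(4 + F\right)$
$A = 4$ ($A = 5 - 1 = 4$)
$M{\left(C \right)} = 2 i$ ($M{\left(C \right)} = \sqrt{2 \left(-2\right) \left(4 - 2\right) + 4} = \sqrt{2 \left(-2\right) 2 + 4} = \sqrt{-8 + 4} = \sqrt{-4} = 2 i$)
$M{\left(\left(-3\right) 4 + 3 \right)} \left(-25\right) = 2 i \left(-25\right) = - 50 i$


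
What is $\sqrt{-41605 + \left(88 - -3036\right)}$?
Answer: $i \sqrt{38481} \approx 196.17 i$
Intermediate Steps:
$\sqrt{-41605 + \left(88 - -3036\right)} = \sqrt{-41605 + \left(88 + 3036\right)} = \sqrt{-41605 + 3124} = \sqrt{-38481} = i \sqrt{38481}$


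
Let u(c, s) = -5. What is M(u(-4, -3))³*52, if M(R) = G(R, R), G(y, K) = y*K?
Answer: 812500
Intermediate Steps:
G(y, K) = K*y
M(R) = R² (M(R) = R*R = R²)
M(u(-4, -3))³*52 = ((-5)²)³*52 = 25³*52 = 15625*52 = 812500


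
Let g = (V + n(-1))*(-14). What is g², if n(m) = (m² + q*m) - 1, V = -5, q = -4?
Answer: 196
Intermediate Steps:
n(m) = -1 + m² - 4*m (n(m) = (m² - 4*m) - 1 = -1 + m² - 4*m)
g = 14 (g = (-5 + (-1 + (-1)² - 4*(-1)))*(-14) = (-5 + (-1 + 1 + 4))*(-14) = (-5 + 4)*(-14) = -1*(-14) = 14)
g² = 14² = 196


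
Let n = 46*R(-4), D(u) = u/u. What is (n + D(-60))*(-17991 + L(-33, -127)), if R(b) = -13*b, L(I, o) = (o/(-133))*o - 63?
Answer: -5784625223/133 ≈ -4.3493e+7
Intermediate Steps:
L(I, o) = -63 - o²/133 (L(I, o) = (o*(-1/133))*o - 63 = (-o/133)*o - 63 = -o²/133 - 63 = -63 - o²/133)
D(u) = 1
n = 2392 (n = 46*(-13*(-4)) = 46*52 = 2392)
(n + D(-60))*(-17991 + L(-33, -127)) = (2392 + 1)*(-17991 + (-63 - 1/133*(-127)²)) = 2393*(-17991 + (-63 - 1/133*16129)) = 2393*(-17991 + (-63 - 16129/133)) = 2393*(-17991 - 24508/133) = 2393*(-2417311/133) = -5784625223/133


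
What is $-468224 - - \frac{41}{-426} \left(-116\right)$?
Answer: $- \frac{99729334}{213} \approx -4.6821 \cdot 10^{5}$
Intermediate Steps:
$-468224 - - \frac{41}{-426} \left(-116\right) = -468224 - \left(-41\right) \left(- \frac{1}{426}\right) \left(-116\right) = -468224 - \frac{41}{426} \left(-116\right) = -468224 - - \frac{2378}{213} = -468224 + \frac{2378}{213} = - \frac{99729334}{213}$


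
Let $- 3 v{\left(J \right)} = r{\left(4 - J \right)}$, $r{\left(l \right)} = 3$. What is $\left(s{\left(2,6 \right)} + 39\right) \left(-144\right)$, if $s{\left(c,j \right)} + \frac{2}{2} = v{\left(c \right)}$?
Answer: $-5328$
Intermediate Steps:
$v{\left(J \right)} = -1$ ($v{\left(J \right)} = \left(- \frac{1}{3}\right) 3 = -1$)
$s{\left(c,j \right)} = -2$ ($s{\left(c,j \right)} = -1 - 1 = -2$)
$\left(s{\left(2,6 \right)} + 39\right) \left(-144\right) = \left(-2 + 39\right) \left(-144\right) = 37 \left(-144\right) = -5328$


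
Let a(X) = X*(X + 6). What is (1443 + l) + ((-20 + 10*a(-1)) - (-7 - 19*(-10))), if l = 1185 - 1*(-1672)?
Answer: 4047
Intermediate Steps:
l = 2857 (l = 1185 + 1672 = 2857)
a(X) = X*(6 + X)
(1443 + l) + ((-20 + 10*a(-1)) - (-7 - 19*(-10))) = (1443 + 2857) + ((-20 + 10*(-(6 - 1))) - (-7 - 19*(-10))) = 4300 + ((-20 + 10*(-1*5)) - (-7 + 190)) = 4300 + ((-20 + 10*(-5)) - 1*183) = 4300 + ((-20 - 50) - 183) = 4300 + (-70 - 183) = 4300 - 253 = 4047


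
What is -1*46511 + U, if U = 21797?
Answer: -24714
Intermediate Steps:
-1*46511 + U = -1*46511 + 21797 = -46511 + 21797 = -24714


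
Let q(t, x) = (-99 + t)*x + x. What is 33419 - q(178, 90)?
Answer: 26219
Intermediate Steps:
q(t, x) = x + x*(-99 + t) (q(t, x) = x*(-99 + t) + x = x + x*(-99 + t))
33419 - q(178, 90) = 33419 - 90*(-98 + 178) = 33419 - 90*80 = 33419 - 1*7200 = 33419 - 7200 = 26219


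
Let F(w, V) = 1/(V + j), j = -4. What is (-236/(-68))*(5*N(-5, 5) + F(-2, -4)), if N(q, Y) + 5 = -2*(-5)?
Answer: 11741/136 ≈ 86.331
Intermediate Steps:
F(w, V) = 1/(-4 + V) (F(w, V) = 1/(V - 4) = 1/(-4 + V))
N(q, Y) = 5 (N(q, Y) = -5 - 2*(-5) = -5 + 10 = 5)
(-236/(-68))*(5*N(-5, 5) + F(-2, -4)) = (-236/(-68))*(5*5 + 1/(-4 - 4)) = (-236*(-1/68))*(25 + 1/(-8)) = 59*(25 - ⅛)/17 = (59/17)*(199/8) = 11741/136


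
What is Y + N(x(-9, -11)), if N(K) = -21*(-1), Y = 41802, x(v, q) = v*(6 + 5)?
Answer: 41823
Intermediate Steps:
x(v, q) = 11*v (x(v, q) = v*11 = 11*v)
N(K) = 21
Y + N(x(-9, -11)) = 41802 + 21 = 41823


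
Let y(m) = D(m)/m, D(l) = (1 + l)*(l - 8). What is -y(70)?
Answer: -2201/35 ≈ -62.886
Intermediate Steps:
D(l) = (1 + l)*(-8 + l)
y(m) = (-8 + m**2 - 7*m)/m
-y(70) = -(-7 + 70 - 8/70) = -(-7 + 70 - 8*1/70) = -(-7 + 70 - 4/35) = -1*2201/35 = -2201/35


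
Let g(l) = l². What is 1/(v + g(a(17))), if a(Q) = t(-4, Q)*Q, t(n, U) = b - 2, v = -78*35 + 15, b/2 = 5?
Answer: 1/15781 ≈ 6.3367e-5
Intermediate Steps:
b = 10 (b = 2*5 = 10)
v = -2715 (v = -2730 + 15 = -2715)
t(n, U) = 8 (t(n, U) = 10 - 2 = 8)
a(Q) = 8*Q
1/(v + g(a(17))) = 1/(-2715 + (8*17)²) = 1/(-2715 + 136²) = 1/(-2715 + 18496) = 1/15781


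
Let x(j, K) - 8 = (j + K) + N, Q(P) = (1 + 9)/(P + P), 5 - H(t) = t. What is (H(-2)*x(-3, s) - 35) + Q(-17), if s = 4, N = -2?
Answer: 233/17 ≈ 13.706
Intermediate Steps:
H(t) = 5 - t
Q(P) = 5/P (Q(P) = 10/((2*P)) = 10*(1/(2*P)) = 5/P)
x(j, K) = 6 + K + j (x(j, K) = 8 + ((j + K) - 2) = 8 + ((K + j) - 2) = 8 + (-2 + K + j) = 6 + K + j)
(H(-2)*x(-3, s) - 35) + Q(-17) = ((5 - 1*(-2))*(6 + 4 - 3) - 35) + 5/(-17) = ((5 + 2)*7 - 35) + 5*(-1/17) = (7*7 - 35) - 5/17 = (49 - 35) - 5/17 = 14 - 5/17 = 233/17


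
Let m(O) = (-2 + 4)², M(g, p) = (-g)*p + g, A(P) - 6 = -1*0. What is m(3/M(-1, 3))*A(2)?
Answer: 24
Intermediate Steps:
A(P) = 6 (A(P) = 6 - 1*0 = 6 + 0 = 6)
M(g, p) = g - g*p (M(g, p) = -g*p + g = g - g*p)
m(O) = 4 (m(O) = 2² = 4)
m(3/M(-1, 3))*A(2) = 4*6 = 24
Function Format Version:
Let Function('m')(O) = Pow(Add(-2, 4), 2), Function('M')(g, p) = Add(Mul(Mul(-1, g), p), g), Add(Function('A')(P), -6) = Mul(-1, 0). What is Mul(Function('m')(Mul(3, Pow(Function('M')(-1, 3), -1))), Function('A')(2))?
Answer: 24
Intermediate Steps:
Function('A')(P) = 6 (Function('A')(P) = Add(6, Mul(-1, 0)) = Add(6, 0) = 6)
Function('M')(g, p) = Add(g, Mul(-1, g, p)) (Function('M')(g, p) = Add(Mul(-1, g, p), g) = Add(g, Mul(-1, g, p)))
Function('m')(O) = 4 (Function('m')(O) = Pow(2, 2) = 4)
Mul(Function('m')(Mul(3, Pow(Function('M')(-1, 3), -1))), Function('A')(2)) = Mul(4, 6) = 24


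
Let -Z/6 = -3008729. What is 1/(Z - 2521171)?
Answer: 1/15531203 ≈ 6.4387e-8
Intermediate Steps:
Z = 18052374 (Z = -6*(-3008729) = 18052374)
1/(Z - 2521171) = 1/(18052374 - 2521171) = 1/15531203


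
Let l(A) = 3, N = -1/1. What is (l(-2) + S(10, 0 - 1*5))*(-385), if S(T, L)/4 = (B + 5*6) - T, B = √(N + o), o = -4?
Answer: -31955 - 1540*I*√5 ≈ -31955.0 - 3443.5*I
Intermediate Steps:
N = -1 (N = -1*1 = -1)
B = I*√5 (B = √(-1 - 4) = √(-5) = I*√5 ≈ 2.2361*I)
S(T, L) = 120 - 4*T + 4*I*√5 (S(T, L) = 4*((I*√5 + 5*6) - T) = 4*((I*√5 + 30) - T) = 4*((30 + I*√5) - T) = 4*(30 - T + I*√5) = 120 - 4*T + 4*I*√5)
(l(-2) + S(10, 0 - 1*5))*(-385) = (3 + (120 - 4*10 + 4*I*√5))*(-385) = (3 + (120 - 40 + 4*I*√5))*(-385) = (3 + (80 + 4*I*√5))*(-385) = (83 + 4*I*√5)*(-385) = -31955 - 1540*I*√5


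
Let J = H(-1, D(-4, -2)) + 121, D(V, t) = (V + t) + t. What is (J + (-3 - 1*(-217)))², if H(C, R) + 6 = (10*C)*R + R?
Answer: 160801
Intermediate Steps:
D(V, t) = V + 2*t
H(C, R) = -6 + R + 10*C*R (H(C, R) = -6 + ((10*C)*R + R) = -6 + (10*C*R + R) = -6 + (R + 10*C*R) = -6 + R + 10*C*R)
J = 187 (J = (-6 + (-4 + 2*(-2)) + 10*(-1)*(-4 + 2*(-2))) + 121 = (-6 + (-4 - 4) + 10*(-1)*(-4 - 4)) + 121 = (-6 - 8 + 10*(-1)*(-8)) + 121 = (-6 - 8 + 80) + 121 = 66 + 121 = 187)
(J + (-3 - 1*(-217)))² = (187 + (-3 - 1*(-217)))² = (187 + (-3 + 217))² = (187 + 214)² = 401² = 160801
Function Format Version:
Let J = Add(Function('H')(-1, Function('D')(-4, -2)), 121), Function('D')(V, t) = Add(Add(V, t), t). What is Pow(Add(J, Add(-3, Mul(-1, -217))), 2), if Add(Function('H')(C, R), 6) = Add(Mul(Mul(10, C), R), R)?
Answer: 160801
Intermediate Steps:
Function('D')(V, t) = Add(V, Mul(2, t))
Function('H')(C, R) = Add(-6, R, Mul(10, C, R)) (Function('H')(C, R) = Add(-6, Add(Mul(Mul(10, C), R), R)) = Add(-6, Add(Mul(10, C, R), R)) = Add(-6, Add(R, Mul(10, C, R))) = Add(-6, R, Mul(10, C, R)))
J = 187 (J = Add(Add(-6, Add(-4, Mul(2, -2)), Mul(10, -1, Add(-4, Mul(2, -2)))), 121) = Add(Add(-6, Add(-4, -4), Mul(10, -1, Add(-4, -4))), 121) = Add(Add(-6, -8, Mul(10, -1, -8)), 121) = Add(Add(-6, -8, 80), 121) = Add(66, 121) = 187)
Pow(Add(J, Add(-3, Mul(-1, -217))), 2) = Pow(Add(187, Add(-3, Mul(-1, -217))), 2) = Pow(Add(187, Add(-3, 217)), 2) = Pow(Add(187, 214), 2) = Pow(401, 2) = 160801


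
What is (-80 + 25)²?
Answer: 3025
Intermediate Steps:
(-80 + 25)² = (-55)² = 3025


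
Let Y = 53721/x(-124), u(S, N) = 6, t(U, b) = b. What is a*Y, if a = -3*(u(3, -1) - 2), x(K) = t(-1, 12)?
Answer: -53721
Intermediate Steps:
x(K) = 12
Y = 17907/4 (Y = 53721/12 = 53721*(1/12) = 17907/4 ≈ 4476.8)
a = -12 (a = -3*(6 - 2) = -3*4 = -12)
a*Y = -12*17907/4 = -53721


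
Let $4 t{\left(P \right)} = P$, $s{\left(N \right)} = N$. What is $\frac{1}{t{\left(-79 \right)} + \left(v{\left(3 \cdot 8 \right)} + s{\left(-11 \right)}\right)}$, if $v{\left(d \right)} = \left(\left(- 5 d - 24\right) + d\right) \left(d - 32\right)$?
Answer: $\frac{4}{3717} \approx 0.0010761$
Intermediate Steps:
$v{\left(d \right)} = \left(-32 + d\right) \left(-24 - 4 d\right)$ ($v{\left(d \right)} = \left(\left(-24 - 5 d\right) + d\right) \left(-32 + d\right) = \left(-24 - 4 d\right) \left(-32 + d\right) = \left(-32 + d\right) \left(-24 - 4 d\right)$)
$t{\left(P \right)} = \frac{P}{4}$
$\frac{1}{t{\left(-79 \right)} + \left(v{\left(3 \cdot 8 \right)} + s{\left(-11 \right)}\right)} = \frac{1}{\frac{1}{4} \left(-79\right) - \left(1547 - 312 \cdot 8\right)} = \frac{1}{- \frac{79}{4} + \left(\left(768 - 4 \cdot 24^{2} + 104 \cdot 24\right) - 11\right)} = \frac{1}{- \frac{79}{4} + \left(\left(768 - 2304 + 2496\right) - 11\right)} = \frac{1}{- \frac{79}{4} + \left(960 - 11\right)} = \frac{1}{- \frac{79}{4} + 949} = \frac{1}{\frac{3717}{4}} = \frac{4}{3717}$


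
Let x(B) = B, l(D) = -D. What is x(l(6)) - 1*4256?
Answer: -4262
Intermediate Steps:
x(l(6)) - 1*4256 = -1*6 - 1*4256 = -6 - 4256 = -4262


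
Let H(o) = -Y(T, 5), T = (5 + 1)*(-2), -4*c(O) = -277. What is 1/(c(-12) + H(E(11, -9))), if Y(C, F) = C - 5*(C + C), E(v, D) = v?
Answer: -4/155 ≈ -0.025806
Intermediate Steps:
c(O) = 277/4 (c(O) = -1/4*(-277) = 277/4)
T = -12 (T = 6*(-2) = -12)
Y(C, F) = -9*C (Y(C, F) = C - 5*2*C = C - 10*C = -9*C)
H(o) = -108 (H(o) = -(-9)*(-12) = -1*108 = -108)
1/(c(-12) + H(E(11, -9))) = 1/(277/4 - 108) = 1/(-155/4) = -4/155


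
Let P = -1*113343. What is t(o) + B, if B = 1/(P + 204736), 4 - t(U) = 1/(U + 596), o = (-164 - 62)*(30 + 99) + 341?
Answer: 10315464734/2578836281 ≈ 4.0000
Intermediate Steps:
P = -113343
o = -28813 (o = -226*129 + 341 = -29154 + 341 = -28813)
t(U) = 4 - 1/(596 + U) (t(U) = 4 - 1/(U + 596) = 4 - 1/(596 + U))
B = 1/91393 (B = 1/(-113343 + 204736) = 1/91393 ≈ 1.0942e-5)
t(o) + B = (2383 + 4*(-28813))/(596 - 28813) + 1/91393 = (2383 - 115252)/(-28217) + 1/91393 = -1/28217*(-112869) + 1/91393 = 112869/28217 + 1/91393 = 10315464734/2578836281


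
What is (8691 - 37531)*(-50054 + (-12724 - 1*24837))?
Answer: 2526816600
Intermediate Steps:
(8691 - 37531)*(-50054 + (-12724 - 1*24837)) = -28840*(-50054 + (-12724 - 24837)) = -28840*(-50054 - 37561) = -28840*(-87615) = 2526816600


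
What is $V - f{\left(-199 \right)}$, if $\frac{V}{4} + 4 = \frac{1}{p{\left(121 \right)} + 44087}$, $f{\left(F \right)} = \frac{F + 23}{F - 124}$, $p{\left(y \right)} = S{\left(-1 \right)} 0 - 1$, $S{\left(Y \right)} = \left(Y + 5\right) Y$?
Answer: $- \frac{117797146}{7119889} \approx -16.545$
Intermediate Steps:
$S{\left(Y \right)} = Y \left(5 + Y\right)$ ($S{\left(Y \right)} = \left(5 + Y\right) Y = Y \left(5 + Y\right)$)
$p{\left(y \right)} = -1$ ($p{\left(y \right)} = - (5 - 1) 0 - 1 = \left(-1\right) 4 \cdot 0 - 1 = \left(-4\right) 0 - 1 = 0 - 1 = -1$)
$f{\left(F \right)} = \frac{23 + F}{-124 + F}$
$V = - \frac{352686}{22043}$ ($V = -16 + \frac{4}{-1 + 44087} = -16 + \frac{4}{44086} = -16 + 4 \cdot \frac{1}{44086} = -16 + \frac{2}{22043} = - \frac{352686}{22043} \approx -16.0$)
$V - f{\left(-199 \right)} = - \frac{352686}{22043} - \frac{23 - 199}{-124 - 199} = - \frac{352686}{22043} - \frac{1}{-323} \left(-176\right) = - \frac{352686}{22043} - \left(- \frac{1}{323}\right) \left(-176\right) = - \frac{352686}{22043} - \frac{176}{323} = - \frac{117797146}{7119889}$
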